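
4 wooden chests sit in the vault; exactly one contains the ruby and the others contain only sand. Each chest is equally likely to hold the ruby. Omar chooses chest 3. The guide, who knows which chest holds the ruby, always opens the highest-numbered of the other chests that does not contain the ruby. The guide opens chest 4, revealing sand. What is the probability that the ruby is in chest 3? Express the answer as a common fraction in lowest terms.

1/3

Apply Bayes' rule, conditioning on where the ruby actually is.
If it is in any of chests 1, 2, and 3 (prior 1/4 each): chest 4 is the highest-numbered option available, probability 1; weight (1/4)·1 = 1/4 each.
If it is in chest 4 (prior 1/4): the guide opened chest 4, so this case is ruled out; weight (1/4)·0 = 0.
The weights sum to 3/4.
So P(the ruby in chest 3 | the guide opened chest 4) = (1/4) / (3/4) = 1/3.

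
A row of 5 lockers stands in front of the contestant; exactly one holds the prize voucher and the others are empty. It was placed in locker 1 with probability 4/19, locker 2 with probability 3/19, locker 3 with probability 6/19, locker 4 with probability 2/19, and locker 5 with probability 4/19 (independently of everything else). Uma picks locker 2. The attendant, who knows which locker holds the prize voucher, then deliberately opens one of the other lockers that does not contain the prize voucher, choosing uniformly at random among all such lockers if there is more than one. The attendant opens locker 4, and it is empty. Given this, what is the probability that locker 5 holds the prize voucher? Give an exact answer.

Apply Bayes' rule, conditioning on where the prize voucher actually is.
If it is in either of lockers 1 and 5 (prior 4/19 each): the attendant has 3 equally likely choices, so probability 1/3; weight (4/19)·(1/3) = 4/57 each.
If it is in locker 2 (prior 3/19): the attendant has 4 equally likely choices, so probability 1/4; weight (3/19)·(1/4) = 3/76.
If it is in locker 3 (prior 6/19): the attendant has 3 equally likely choices, so probability 1/3; weight (6/19)·(1/3) = 2/19.
If it is in locker 4 (prior 2/19): the attendant opened locker 4, so this case is ruled out; weight (2/19)·0 = 0.
The weights sum to 65/228.
So P(the prize voucher in locker 5 | the attendant opened locker 4) = (4/57) / (65/228) = 16/65.

16/65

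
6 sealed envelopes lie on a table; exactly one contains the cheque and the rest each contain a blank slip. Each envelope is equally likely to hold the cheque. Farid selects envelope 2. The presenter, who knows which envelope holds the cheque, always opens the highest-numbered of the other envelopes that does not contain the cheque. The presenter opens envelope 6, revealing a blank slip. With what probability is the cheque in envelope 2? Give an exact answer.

1/5

Apply Bayes' rule, conditioning on where the cheque actually is.
If it is in any of envelopes 1, 2, 3, 4, and 5 (prior 1/6 each): envelope 6 is the highest-numbered option available, probability 1; weight (1/6)·1 = 1/6 each.
If it is in envelope 6 (prior 1/6): the presenter opened envelope 6, so this case is ruled out; weight (1/6)·0 = 0.
The weights sum to 5/6.
So P(the cheque in envelope 2 | the presenter opened envelope 6) = (1/6) / (5/6) = 1/5.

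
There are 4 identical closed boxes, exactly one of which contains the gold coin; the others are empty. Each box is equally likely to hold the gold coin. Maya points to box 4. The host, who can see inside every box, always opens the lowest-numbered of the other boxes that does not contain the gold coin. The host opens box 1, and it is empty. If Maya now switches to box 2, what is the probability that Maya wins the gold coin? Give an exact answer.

Apply Bayes' rule, conditioning on where the gold coin actually is.
If it is in box 1 (prior 1/4): the host opened box 1, so this case is ruled out; weight (1/4)·0 = 0.
If it is in any of boxes 2, 3, and 4 (prior 1/4 each): box 1 is the lowest-numbered option available, probability 1; weight (1/4)·1 = 1/4 each.
The weights sum to 3/4.
So P(the gold coin in box 2 | the host opened box 1) = (1/4) / (3/4) = 1/3.

1/3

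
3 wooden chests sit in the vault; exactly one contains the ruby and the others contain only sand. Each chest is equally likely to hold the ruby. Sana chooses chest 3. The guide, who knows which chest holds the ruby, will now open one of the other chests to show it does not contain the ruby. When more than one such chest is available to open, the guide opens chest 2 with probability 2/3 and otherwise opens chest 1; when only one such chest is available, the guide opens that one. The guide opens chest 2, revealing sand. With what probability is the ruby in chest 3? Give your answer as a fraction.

Consider each possible location of the ruby in turn.
If it is in chest 1 (prior 1/3): only chest 2 is available, probability 1; weight (1/3)·1 = 1/3.
If it is in chest 2 (prior 1/3): the guide opened chest 2, so this case is ruled out; weight (1/3)·0 = 0.
If it is in chest 3 (prior 1/3): chest 2 is available, opened with probability 2/3; weight (1/3)·(2/3) = 2/9.
The weights sum to 5/9.
So P(the ruby in chest 3 | the guide opened chest 2) = (2/9) / (5/9) = 2/5.

2/5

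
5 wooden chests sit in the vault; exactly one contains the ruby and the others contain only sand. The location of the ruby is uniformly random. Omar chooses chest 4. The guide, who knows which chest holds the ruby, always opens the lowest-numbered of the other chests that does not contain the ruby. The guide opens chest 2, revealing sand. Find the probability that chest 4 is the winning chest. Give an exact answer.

0

Consider each possible location of the ruby in turn.
If it is in chest 1 (prior 1/5): chest 2 is the lowest-numbered option available, probability 1; weight (1/5)·1 = 1/5.
If it is in chest 2 (prior 1/5): the guide opened chest 2, so this case is ruled out; weight (1/5)·0 = 0.
If it is in any of chests 3, 4, and 5 (prior 1/5 each): the guide would have opened chest 1 instead, probability 0; weight (1/5)·0 = 0 each.
The weights sum to 1/5.
So P(the ruby in chest 4 | the guide opened chest 2) = 0 / (1/5) = 0.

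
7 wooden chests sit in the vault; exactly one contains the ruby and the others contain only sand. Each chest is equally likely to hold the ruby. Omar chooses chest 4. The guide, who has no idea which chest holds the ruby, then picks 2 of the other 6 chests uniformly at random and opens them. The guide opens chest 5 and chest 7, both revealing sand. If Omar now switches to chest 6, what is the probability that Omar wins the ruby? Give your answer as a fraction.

1/5

Apply Bayes' rule, conditioning on where the ruby actually is.
If it is in any of chests 1, 2, 3, 4, and 6 (prior 1/7 each): the guide picks exactly this set with probability 1/15 regardless, and none is the prize; weight (1/7)·(1/15) = 1/105 each.
If it is in either of chests 5 and 7 (prior 1/7 each): that chest was opened and seen not to hold the prize — ruled out; weight (1/7)·0 = 0 each.
The weights sum to 1/21.
So P(the ruby in chest 6 | the guide opened chest 5 and chest 7) = (1/105) / (1/21) = 1/5.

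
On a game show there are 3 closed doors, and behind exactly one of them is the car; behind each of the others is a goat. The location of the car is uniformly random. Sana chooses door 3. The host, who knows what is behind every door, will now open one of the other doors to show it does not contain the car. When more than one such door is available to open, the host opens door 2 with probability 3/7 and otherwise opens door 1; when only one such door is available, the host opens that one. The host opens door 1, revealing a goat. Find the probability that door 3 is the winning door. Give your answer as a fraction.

Apply Bayes' rule, conditioning on where the car actually is.
If it is behind door 1 (prior 1/3): the host opened door 1, so this case is ruled out; weight (1/3)·0 = 0.
If it is behind door 2 (prior 1/3): only door 1 is available, probability 1; weight (1/3)·1 = 1/3.
If it is behind door 3 (prior 1/3): door 2 is available but not opened, probability 4/7; weight (1/3)·(4/7) = 4/21.
The weights sum to 11/21.
So P(the car behind door 3 | the host opened door 1) = (4/21) / (11/21) = 4/11.

4/11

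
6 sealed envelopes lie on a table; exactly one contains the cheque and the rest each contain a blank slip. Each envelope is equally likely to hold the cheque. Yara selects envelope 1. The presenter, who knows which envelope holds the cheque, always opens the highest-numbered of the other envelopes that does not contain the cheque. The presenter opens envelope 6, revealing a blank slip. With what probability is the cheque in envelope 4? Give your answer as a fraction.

1/5

Apply Bayes' rule, conditioning on where the cheque actually is.
If it is in any of envelopes 1, 2, 3, 4, and 5 (prior 1/6 each): envelope 6 is the highest-numbered option available, probability 1; weight (1/6)·1 = 1/6 each.
If it is in envelope 6 (prior 1/6): the presenter opened envelope 6, so this case is ruled out; weight (1/6)·0 = 0.
The weights sum to 5/6.
So P(the cheque in envelope 4 | the presenter opened envelope 6) = (1/6) / (5/6) = 1/5.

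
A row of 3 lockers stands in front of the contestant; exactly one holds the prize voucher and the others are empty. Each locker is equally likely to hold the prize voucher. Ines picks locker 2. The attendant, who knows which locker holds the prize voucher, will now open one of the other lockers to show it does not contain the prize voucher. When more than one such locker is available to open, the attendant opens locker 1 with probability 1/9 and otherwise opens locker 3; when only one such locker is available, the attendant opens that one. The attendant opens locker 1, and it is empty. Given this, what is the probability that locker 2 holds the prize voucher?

Condition on the true location of the prize voucher.
If it is in locker 1 (prior 1/3): the attendant opened locker 1, so this case is ruled out; weight (1/3)·0 = 0.
If it is in locker 2 (prior 1/3): locker 1 is available, opened with probability 1/9; weight (1/3)·(1/9) = 1/27.
If it is in locker 3 (prior 1/3): only locker 1 is available, probability 1; weight (1/3)·1 = 1/3.
The weights sum to 10/27.
So P(the prize voucher in locker 2 | the attendant opened locker 1) = (1/27) / (10/27) = 1/10.

1/10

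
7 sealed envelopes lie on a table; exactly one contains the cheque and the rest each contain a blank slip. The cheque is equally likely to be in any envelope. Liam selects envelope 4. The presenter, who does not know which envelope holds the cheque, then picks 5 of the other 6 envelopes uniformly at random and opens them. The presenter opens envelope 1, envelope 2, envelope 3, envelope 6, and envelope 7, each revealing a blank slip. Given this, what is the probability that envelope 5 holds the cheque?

Because the presenter chose which envelopes to open without knowing where the cheque is, the choice is independent of the prize location. Learning that none of the 5 opened envelopes holds the cheque simply rules out those 5 locations and leaves the remaining 2 envelopes still equally likely by symmetry.
So P(the cheque in envelope 5) = 1/2.

1/2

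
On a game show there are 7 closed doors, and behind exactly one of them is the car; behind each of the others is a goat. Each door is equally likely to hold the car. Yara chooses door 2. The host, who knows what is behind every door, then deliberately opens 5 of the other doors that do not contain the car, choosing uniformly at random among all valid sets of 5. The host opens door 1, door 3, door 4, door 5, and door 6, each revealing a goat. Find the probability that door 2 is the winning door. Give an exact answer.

Consider each possible location of the car in turn.
If it is behind any of doors 1, 3, 4, 5, and 6 (prior 1/7 each): that door was opened and seen not to hold the prize — ruled out; weight (1/7)·0 = 0 each.
If it is behind door 2 (prior 1/7): the host has 6 equally likely choices, so probability 1/6; weight (1/7)·(1/6) = 1/42.
If it is behind door 7 (prior 1/7): the host has no choice, probability 1; weight (1/7)·1 = 1/7.
The weights sum to 1/6.
So P(the car behind door 2 | the host opened door 1, door 3, door 4, door 5, and door 6) = (1/42) / (1/6) = 1/7.

1/7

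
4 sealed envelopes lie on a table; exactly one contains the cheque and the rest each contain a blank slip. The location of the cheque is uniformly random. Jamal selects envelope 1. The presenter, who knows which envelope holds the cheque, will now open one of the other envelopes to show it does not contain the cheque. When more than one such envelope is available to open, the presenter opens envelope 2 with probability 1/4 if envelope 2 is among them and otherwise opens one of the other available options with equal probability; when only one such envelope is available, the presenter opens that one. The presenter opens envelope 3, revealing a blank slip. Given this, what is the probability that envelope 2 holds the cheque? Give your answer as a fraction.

4/13

Condition on the true location of the cheque.
If it is in envelope 1 (prior 1/4): envelope 2 is available but not opened; envelope 3 gets probability (1 − 1/4)/2 = 3/8; weight (1/4)·(3/8) = 3/32.
If it is in envelope 2 (prior 1/4): envelope 2 holds the prize so is unavailable; the presenter chooses uniformly among the 2 others, probability 1/2; weight (1/4)·(1/2) = 1/8.
If it is in envelope 3 (prior 1/4): the presenter opened envelope 3, so this case is ruled out; weight (1/4)·0 = 0.
If it is in envelope 4 (prior 1/4): envelope 2 is available but not opened, probability 3/4; weight (1/4)·(3/4) = 3/16.
The weights sum to 13/32.
So P(the cheque in envelope 2 | the presenter opened envelope 3) = (1/8) / (13/32) = 4/13.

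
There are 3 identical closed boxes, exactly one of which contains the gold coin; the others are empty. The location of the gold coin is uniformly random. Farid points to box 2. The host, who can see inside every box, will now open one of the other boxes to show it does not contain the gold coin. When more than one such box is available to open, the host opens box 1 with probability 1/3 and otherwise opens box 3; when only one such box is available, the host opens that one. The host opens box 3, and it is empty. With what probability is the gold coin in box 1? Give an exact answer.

3/5

Apply Bayes' rule, conditioning on where the gold coin actually is.
If it is in box 1 (prior 1/3): only box 3 is available, probability 1; weight (1/3)·1 = 1/3.
If it is in box 2 (prior 1/3): box 1 is available but not opened, probability 2/3; weight (1/3)·(2/3) = 2/9.
If it is in box 3 (prior 1/3): the host opened box 3, so this case is ruled out; weight (1/3)·0 = 0.
The weights sum to 5/9.
So P(the gold coin in box 1 | the host opened box 3) = (1/3) / (5/9) = 3/5.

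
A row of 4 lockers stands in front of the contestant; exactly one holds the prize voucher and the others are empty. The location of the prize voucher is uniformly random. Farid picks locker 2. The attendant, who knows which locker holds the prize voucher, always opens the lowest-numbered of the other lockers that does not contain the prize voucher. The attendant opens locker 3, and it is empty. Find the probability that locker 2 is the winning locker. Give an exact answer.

Apply Bayes' rule, conditioning on where the prize voucher actually is.
If it is in locker 1 (prior 1/4): locker 3 is the lowest-numbered option available, probability 1; weight (1/4)·1 = 1/4.
If it is in either of lockers 2 and 4 (prior 1/4 each): the attendant would have opened locker 1 instead, probability 0; weight (1/4)·0 = 0 each.
If it is in locker 3 (prior 1/4): the attendant opened locker 3, so this case is ruled out; weight (1/4)·0 = 0.
The weights sum to 1/4.
So P(the prize voucher in locker 2 | the attendant opened locker 3) = 0 / (1/4) = 0.

0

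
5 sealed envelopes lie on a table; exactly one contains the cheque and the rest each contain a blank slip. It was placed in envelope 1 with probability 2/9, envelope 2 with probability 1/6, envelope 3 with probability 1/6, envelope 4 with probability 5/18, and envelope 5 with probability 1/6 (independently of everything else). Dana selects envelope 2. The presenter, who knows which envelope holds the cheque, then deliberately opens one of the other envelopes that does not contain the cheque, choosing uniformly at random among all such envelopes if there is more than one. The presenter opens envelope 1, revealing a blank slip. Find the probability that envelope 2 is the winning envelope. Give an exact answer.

9/53

Apply Bayes' rule, conditioning on where the cheque actually is.
If it is in envelope 1 (prior 2/9): the presenter opened envelope 1, so this case is ruled out; weight (2/9)·0 = 0.
If it is in envelope 2 (prior 1/6): the presenter has 4 equally likely choices, so probability 1/4; weight (1/6)·(1/4) = 1/24.
If it is in either of envelopes 3 and 5 (prior 1/6 each): the presenter has 3 equally likely choices, so probability 1/3; weight (1/6)·(1/3) = 1/18 each.
If it is in envelope 4 (prior 5/18): the presenter has 3 equally likely choices, so probability 1/3; weight (5/18)·(1/3) = 5/54.
The weights sum to 53/216.
So P(the cheque in envelope 2 | the presenter opened envelope 1) = (1/24) / (53/216) = 9/53.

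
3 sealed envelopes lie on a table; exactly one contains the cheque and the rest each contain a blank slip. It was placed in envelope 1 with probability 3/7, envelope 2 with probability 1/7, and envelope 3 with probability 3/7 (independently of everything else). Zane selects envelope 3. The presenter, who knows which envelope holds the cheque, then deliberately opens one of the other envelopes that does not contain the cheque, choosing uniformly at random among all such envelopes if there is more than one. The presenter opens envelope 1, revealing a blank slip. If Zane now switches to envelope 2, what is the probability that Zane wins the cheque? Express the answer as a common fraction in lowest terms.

2/5

Condition on the true location of the cheque.
If it is in envelope 1 (prior 3/7): the presenter opened envelope 1, so this case is ruled out; weight (3/7)·0 = 0.
If it is in envelope 2 (prior 1/7): the presenter has no choice, probability 1; weight (1/7)·1 = 1/7.
If it is in envelope 3 (prior 3/7): the presenter has 2 equally likely choices, so probability 1/2; weight (3/7)·(1/2) = 3/14.
The weights sum to 5/14.
So P(the cheque in envelope 2 | the presenter opened envelope 1) = (1/7) / (5/14) = 2/5.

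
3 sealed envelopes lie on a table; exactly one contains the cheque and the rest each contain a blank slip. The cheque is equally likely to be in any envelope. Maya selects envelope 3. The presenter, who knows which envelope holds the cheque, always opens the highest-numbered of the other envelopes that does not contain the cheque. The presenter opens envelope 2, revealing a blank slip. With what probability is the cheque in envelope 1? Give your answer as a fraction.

1/2

Consider each possible location of the cheque in turn.
If it is in either of envelopes 1 and 3 (prior 1/3 each): envelope 2 is the highest-numbered option available, probability 1; weight (1/3)·1 = 1/3 each.
If it is in envelope 2 (prior 1/3): the presenter opened envelope 2, so this case is ruled out; weight (1/3)·0 = 0.
The weights sum to 2/3.
So P(the cheque in envelope 1 | the presenter opened envelope 2) = (1/3) / (2/3) = 1/2.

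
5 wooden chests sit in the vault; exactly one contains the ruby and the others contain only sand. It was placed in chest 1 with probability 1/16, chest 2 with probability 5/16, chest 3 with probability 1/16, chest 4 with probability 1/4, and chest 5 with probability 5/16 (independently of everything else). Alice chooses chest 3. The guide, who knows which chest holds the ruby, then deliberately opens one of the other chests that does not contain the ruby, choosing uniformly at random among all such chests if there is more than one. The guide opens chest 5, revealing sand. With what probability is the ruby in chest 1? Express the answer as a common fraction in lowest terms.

Condition on the true location of the ruby.
If it is in chest 1 (prior 1/16): the guide has 3 equally likely choices, so probability 1/3; weight (1/16)·(1/3) = 1/48.
If it is in chest 2 (prior 5/16): the guide has 3 equally likely choices, so probability 1/3; weight (5/16)·(1/3) = 5/48.
If it is in chest 3 (prior 1/16): the guide has 4 equally likely choices, so probability 1/4; weight (1/16)·(1/4) = 1/64.
If it is in chest 4 (prior 1/4): the guide has 3 equally likely choices, so probability 1/3; weight (1/4)·(1/3) = 1/12.
If it is in chest 5 (prior 5/16): the guide opened chest 5, so this case is ruled out; weight (5/16)·0 = 0.
The weights sum to 43/192.
So P(the ruby in chest 1 | the guide opened chest 5) = (1/48) / (43/192) = 4/43.

4/43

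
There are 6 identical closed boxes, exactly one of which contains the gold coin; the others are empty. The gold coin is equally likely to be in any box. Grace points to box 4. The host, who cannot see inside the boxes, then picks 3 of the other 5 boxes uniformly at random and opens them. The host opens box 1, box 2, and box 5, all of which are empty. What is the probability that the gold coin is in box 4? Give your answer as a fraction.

Apply Bayes' rule, conditioning on where the gold coin actually is.
If it is in any of boxes 1, 2, and 5 (prior 1/6 each): that box was opened and seen not to hold the prize — ruled out; weight (1/6)·0 = 0 each.
If it is in any of boxes 3, 4, and 6 (prior 1/6 each): the host picks exactly this set with probability 1/10 regardless, and none is the prize; weight (1/6)·(1/10) = 1/60 each.
The weights sum to 1/20.
So P(the gold coin in box 4 | the host opened box 1, box 2, and box 5) = (1/60) / (1/20) = 1/3.

1/3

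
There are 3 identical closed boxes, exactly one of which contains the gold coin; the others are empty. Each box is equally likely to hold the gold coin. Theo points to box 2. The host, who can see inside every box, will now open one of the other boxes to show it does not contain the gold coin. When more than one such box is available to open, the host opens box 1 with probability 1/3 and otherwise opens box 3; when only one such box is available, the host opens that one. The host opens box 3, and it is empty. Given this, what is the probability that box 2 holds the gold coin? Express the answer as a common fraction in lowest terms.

2/5

Apply Bayes' rule, conditioning on where the gold coin actually is.
If it is in box 1 (prior 1/3): only box 3 is available, probability 1; weight (1/3)·1 = 1/3.
If it is in box 2 (prior 1/3): box 1 is available but not opened, probability 2/3; weight (1/3)·(2/3) = 2/9.
If it is in box 3 (prior 1/3): the host opened box 3, so this case is ruled out; weight (1/3)·0 = 0.
The weights sum to 5/9.
So P(the gold coin in box 2 | the host opened box 3) = (2/9) / (5/9) = 2/5.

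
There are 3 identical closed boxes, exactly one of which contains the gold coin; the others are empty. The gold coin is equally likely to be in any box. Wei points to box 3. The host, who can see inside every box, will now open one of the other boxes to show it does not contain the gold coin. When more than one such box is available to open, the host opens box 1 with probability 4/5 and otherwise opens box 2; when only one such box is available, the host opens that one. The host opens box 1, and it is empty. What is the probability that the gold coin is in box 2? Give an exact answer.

Condition on the true location of the gold coin.
If it is in box 1 (prior 1/3): the host opened box 1, so this case is ruled out; weight (1/3)·0 = 0.
If it is in box 2 (prior 1/3): only box 1 is available, probability 1; weight (1/3)·1 = 1/3.
If it is in box 3 (prior 1/3): box 1 is available, opened with probability 4/5; weight (1/3)·(4/5) = 4/15.
The weights sum to 3/5.
So P(the gold coin in box 2 | the host opened box 1) = (1/3) / (3/5) = 5/9.

5/9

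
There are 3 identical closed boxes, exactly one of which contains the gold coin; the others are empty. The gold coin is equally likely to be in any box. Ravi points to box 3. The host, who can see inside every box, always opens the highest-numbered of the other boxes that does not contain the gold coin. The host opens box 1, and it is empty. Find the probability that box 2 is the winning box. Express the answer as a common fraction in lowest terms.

Apply Bayes' rule, conditioning on where the gold coin actually is.
If it is in box 1 (prior 1/3): the host opened box 1, so this case is ruled out; weight (1/3)·0 = 0.
If it is in box 2 (prior 1/3): box 1 is the highest-numbered option available, probability 1; weight (1/3)·1 = 1/3.
If it is in box 3 (prior 1/3): the host would have opened box 2 instead, probability 0; weight (1/3)·0 = 0.
The weights sum to 1/3.
So P(the gold coin in box 2 | the host opened box 1) = (1/3) / (1/3) = 1.

1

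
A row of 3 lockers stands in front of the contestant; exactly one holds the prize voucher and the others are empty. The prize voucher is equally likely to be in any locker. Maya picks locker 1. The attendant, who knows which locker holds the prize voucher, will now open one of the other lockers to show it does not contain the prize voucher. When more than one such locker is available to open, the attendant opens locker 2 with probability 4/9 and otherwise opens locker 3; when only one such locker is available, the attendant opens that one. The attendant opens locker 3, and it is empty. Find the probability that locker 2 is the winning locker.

Consider each possible location of the prize voucher in turn.
If it is in locker 1 (prior 1/3): locker 2 is available but not opened, probability 5/9; weight (1/3)·(5/9) = 5/27.
If it is in locker 2 (prior 1/3): only locker 3 is available, probability 1; weight (1/3)·1 = 1/3.
If it is in locker 3 (prior 1/3): the attendant opened locker 3, so this case is ruled out; weight (1/3)·0 = 0.
The weights sum to 14/27.
So P(the prize voucher in locker 2 | the attendant opened locker 3) = (1/3) / (14/27) = 9/14.

9/14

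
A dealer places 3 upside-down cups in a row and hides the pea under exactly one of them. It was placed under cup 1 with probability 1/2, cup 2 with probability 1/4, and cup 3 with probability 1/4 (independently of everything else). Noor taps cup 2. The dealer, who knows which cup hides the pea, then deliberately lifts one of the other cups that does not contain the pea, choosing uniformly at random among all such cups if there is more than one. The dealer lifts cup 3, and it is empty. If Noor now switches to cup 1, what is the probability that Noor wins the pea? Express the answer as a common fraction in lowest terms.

4/5

Condition on the true location of the pea.
If it is under cup 1 (prior 1/2): the dealer has no choice, probability 1; weight (1/2)·1 = 1/2.
If it is under cup 2 (prior 1/4): the dealer has 2 equally likely choices, so probability 1/2; weight (1/4)·(1/2) = 1/8.
If it is under cup 3 (prior 1/4): the dealer opened cup 3, so this case is ruled out; weight (1/4)·0 = 0.
The weights sum to 5/8.
So P(the pea under cup 1 | the dealer opened cup 3) = (1/2) / (5/8) = 4/5.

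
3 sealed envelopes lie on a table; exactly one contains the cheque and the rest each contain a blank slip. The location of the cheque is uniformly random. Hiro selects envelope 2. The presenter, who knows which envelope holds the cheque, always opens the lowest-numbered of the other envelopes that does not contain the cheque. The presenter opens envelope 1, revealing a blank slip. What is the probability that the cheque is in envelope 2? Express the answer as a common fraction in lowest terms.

1/2

Consider each possible location of the cheque in turn.
If it is in envelope 1 (prior 1/3): the presenter opened envelope 1, so this case is ruled out; weight (1/3)·0 = 0.
If it is in either of envelopes 2 and 3 (prior 1/3 each): envelope 1 is the lowest-numbered option available, probability 1; weight (1/3)·1 = 1/3 each.
The weights sum to 2/3.
So P(the cheque in envelope 2 | the presenter opened envelope 1) = (1/3) / (2/3) = 1/2.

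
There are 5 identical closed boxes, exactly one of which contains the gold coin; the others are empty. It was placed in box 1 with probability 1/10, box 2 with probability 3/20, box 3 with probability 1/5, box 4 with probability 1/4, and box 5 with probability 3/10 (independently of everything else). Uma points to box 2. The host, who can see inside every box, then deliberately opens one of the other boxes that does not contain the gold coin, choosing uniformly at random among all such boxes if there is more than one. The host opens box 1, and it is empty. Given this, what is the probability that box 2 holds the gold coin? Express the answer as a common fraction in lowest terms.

3/23

Condition on the true location of the gold coin.
If it is in box 1 (prior 1/10): the host opened box 1, so this case is ruled out; weight (1/10)·0 = 0.
If it is in box 2 (prior 3/20): the host has 4 equally likely choices, so probability 1/4; weight (3/20)·(1/4) = 3/80.
If it is in box 3 (prior 1/5): the host has 3 equally likely choices, so probability 1/3; weight (1/5)·(1/3) = 1/15.
If it is in box 4 (prior 1/4): the host has 3 equally likely choices, so probability 1/3; weight (1/4)·(1/3) = 1/12.
If it is in box 5 (prior 3/10): the host has 3 equally likely choices, so probability 1/3; weight (3/10)·(1/3) = 1/10.
The weights sum to 23/80.
So P(the gold coin in box 2 | the host opened box 1) = (3/80) / (23/80) = 3/23.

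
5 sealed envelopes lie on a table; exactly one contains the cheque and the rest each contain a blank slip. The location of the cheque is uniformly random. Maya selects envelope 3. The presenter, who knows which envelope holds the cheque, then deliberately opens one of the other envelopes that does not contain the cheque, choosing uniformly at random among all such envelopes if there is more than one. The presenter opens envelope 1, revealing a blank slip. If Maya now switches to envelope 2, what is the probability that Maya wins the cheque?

Condition on the true location of the cheque.
If it is in envelope 1 (prior 1/5): the presenter opened envelope 1, so this case is ruled out; weight (1/5)·0 = 0.
If it is in any of envelopes 2, 4, and 5 (prior 1/5 each): the presenter has 3 equally likely choices, so probability 1/3; weight (1/5)·(1/3) = 1/15 each.
If it is in envelope 3 (prior 1/5): the presenter has 4 equally likely choices, so probability 1/4; weight (1/5)·(1/4) = 1/20.
The weights sum to 1/4.
So P(the cheque in envelope 2 | the presenter opened envelope 1) = (1/15) / (1/4) = 4/15.

4/15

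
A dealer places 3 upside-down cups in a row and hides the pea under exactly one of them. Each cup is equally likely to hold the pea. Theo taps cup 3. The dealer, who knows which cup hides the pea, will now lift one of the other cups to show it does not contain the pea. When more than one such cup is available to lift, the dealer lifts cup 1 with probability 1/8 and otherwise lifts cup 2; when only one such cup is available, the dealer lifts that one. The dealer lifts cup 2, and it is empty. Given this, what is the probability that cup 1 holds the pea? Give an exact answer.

8/15

Apply Bayes' rule, conditioning on where the pea actually is.
If it is under cup 1 (prior 1/3): only cup 2 is available, probability 1; weight (1/3)·1 = 1/3.
If it is under cup 2 (prior 1/3): the dealer opened cup 2, so this case is ruled out; weight (1/3)·0 = 0.
If it is under cup 3 (prior 1/3): cup 1 is available but not opened, probability 7/8; weight (1/3)·(7/8) = 7/24.
The weights sum to 5/8.
So P(the pea under cup 1 | the dealer opened cup 2) = (1/3) / (5/8) = 8/15.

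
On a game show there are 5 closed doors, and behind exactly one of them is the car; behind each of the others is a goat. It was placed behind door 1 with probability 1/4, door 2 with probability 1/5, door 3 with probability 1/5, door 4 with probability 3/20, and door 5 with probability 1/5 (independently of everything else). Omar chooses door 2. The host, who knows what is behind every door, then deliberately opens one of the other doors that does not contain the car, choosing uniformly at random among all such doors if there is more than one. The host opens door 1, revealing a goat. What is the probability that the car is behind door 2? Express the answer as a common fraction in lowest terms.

Consider each possible location of the car in turn.
If it is behind door 1 (prior 1/4): the host opened door 1, so this case is ruled out; weight (1/4)·0 = 0.
If it is behind door 2 (prior 1/5): the host has 4 equally likely choices, so probability 1/4; weight (1/5)·(1/4) = 1/20.
If it is behind either of doors 3 and 5 (prior 1/5 each): the host has 3 equally likely choices, so probability 1/3; weight (1/5)·(1/3) = 1/15 each.
If it is behind door 4 (prior 3/20): the host has 3 equally likely choices, so probability 1/3; weight (3/20)·(1/3) = 1/20.
The weights sum to 7/30.
So P(the car behind door 2 | the host opened door 1) = (1/20) / (7/30) = 3/14.

3/14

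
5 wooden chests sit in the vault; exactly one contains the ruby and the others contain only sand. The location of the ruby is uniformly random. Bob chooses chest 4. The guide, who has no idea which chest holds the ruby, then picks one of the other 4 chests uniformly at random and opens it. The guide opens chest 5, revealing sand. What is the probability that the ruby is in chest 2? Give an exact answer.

Condition on the true location of the ruby.
If it is in any of chests 1, 2, 3, and 4 (prior 1/5 each): the guide picks chest 5 with probability 1/4 regardless, and it is not the prize; weight (1/5)·(1/4) = 1/20 each.
If it is in chest 5 (prior 1/5): the guide opened chest 5, so this case is ruled out; weight (1/5)·0 = 0.
The weights sum to 1/5.
So P(the ruby in chest 2 | the guide opened chest 5) = (1/20) / (1/5) = 1/4.

1/4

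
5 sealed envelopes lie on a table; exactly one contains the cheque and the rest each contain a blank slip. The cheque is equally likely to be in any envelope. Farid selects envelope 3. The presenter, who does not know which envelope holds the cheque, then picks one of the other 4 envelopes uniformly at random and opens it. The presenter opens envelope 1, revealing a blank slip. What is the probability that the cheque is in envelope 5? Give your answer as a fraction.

Consider each possible location of the cheque in turn.
If it is in envelope 1 (prior 1/5): the presenter opened envelope 1, so this case is ruled out; weight (1/5)·0 = 0.
If it is in any of envelopes 2, 3, 4, and 5 (prior 1/5 each): the presenter picks envelope 1 with probability 1/4 regardless, and it is not the prize; weight (1/5)·(1/4) = 1/20 each.
The weights sum to 1/5.
So P(the cheque in envelope 5 | the presenter opened envelope 1) = (1/20) / (1/5) = 1/4.

1/4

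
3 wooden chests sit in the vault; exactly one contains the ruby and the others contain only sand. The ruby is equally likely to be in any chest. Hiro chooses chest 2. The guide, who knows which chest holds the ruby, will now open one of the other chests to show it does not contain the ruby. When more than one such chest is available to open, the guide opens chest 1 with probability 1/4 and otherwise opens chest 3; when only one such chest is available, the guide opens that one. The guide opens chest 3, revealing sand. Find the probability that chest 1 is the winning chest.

4/7

Apply Bayes' rule, conditioning on where the ruby actually is.
If it is in chest 1 (prior 1/3): only chest 3 is available, probability 1; weight (1/3)·1 = 1/3.
If it is in chest 2 (prior 1/3): chest 1 is available but not opened, probability 3/4; weight (1/3)·(3/4) = 1/4.
If it is in chest 3 (prior 1/3): the guide opened chest 3, so this case is ruled out; weight (1/3)·0 = 0.
The weights sum to 7/12.
So P(the ruby in chest 1 | the guide opened chest 3) = (1/3) / (7/12) = 4/7.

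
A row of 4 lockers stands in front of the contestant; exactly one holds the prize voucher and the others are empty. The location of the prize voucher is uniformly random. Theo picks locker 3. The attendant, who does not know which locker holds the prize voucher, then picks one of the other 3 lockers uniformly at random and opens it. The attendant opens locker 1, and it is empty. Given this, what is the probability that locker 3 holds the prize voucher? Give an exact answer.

1/3

Condition on the true location of the prize voucher.
If it is in locker 1 (prior 1/4): the attendant opened locker 1, so this case is ruled out; weight (1/4)·0 = 0.
If it is in any of lockers 2, 3, and 4 (prior 1/4 each): the attendant picks locker 1 with probability 1/3 regardless, and it is not the prize; weight (1/4)·(1/3) = 1/12 each.
The weights sum to 1/4.
So P(the prize voucher in locker 3 | the attendant opened locker 1) = (1/12) / (1/4) = 1/3.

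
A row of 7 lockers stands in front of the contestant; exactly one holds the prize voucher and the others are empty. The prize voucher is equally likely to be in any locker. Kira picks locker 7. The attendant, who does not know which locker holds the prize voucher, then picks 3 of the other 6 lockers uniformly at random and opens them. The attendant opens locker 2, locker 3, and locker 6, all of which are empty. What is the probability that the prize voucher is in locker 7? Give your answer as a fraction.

1/4

Consider each possible location of the prize voucher in turn.
If it is in any of lockers 1, 4, 5, and 7 (prior 1/7 each): the attendant picks exactly this set with probability 1/20 regardless, and none is the prize; weight (1/7)·(1/20) = 1/140 each.
If it is in any of lockers 2, 3, and 6 (prior 1/7 each): that locker was opened and seen not to hold the prize — ruled out; weight (1/7)·0 = 0 each.
The weights sum to 1/35.
So P(the prize voucher in locker 7 | the attendant opened locker 2, locker 3, and locker 6) = (1/140) / (1/35) = 1/4.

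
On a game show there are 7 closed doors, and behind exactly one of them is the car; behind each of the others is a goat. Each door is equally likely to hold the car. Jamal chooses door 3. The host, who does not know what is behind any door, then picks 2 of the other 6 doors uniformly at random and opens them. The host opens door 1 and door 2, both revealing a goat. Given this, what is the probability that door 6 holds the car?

1/5

Consider each possible location of the car in turn.
If it is behind either of doors 1 and 2 (prior 1/7 each): that door was opened and seen not to hold the prize — ruled out; weight (1/7)·0 = 0 each.
If it is behind any of doors 3, 4, 5, 6, and 7 (prior 1/7 each): the host picks exactly this set with probability 1/15 regardless, and none is the prize; weight (1/7)·(1/15) = 1/105 each.
The weights sum to 1/21.
So P(the car behind door 6 | the host opened door 1 and door 2) = (1/105) / (1/21) = 1/5.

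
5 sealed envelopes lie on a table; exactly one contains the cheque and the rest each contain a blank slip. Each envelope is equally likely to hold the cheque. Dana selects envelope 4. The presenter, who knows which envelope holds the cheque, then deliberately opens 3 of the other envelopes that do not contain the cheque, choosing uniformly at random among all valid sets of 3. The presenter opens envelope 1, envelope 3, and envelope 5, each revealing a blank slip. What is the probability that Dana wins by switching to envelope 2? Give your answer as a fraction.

4/5

Consider each possible location of the cheque in turn.
If it is in any of envelopes 1, 3, and 5 (prior 1/5 each): that envelope was opened and seen not to hold the prize — ruled out; weight (1/5)·0 = 0 each.
If it is in envelope 2 (prior 1/5): the presenter has no choice, probability 1; weight (1/5)·1 = 1/5.
If it is in envelope 4 (prior 1/5): the presenter has 4 equally likely choices, so probability 1/4; weight (1/5)·(1/4) = 1/20.
The weights sum to 1/4.
So P(the cheque in envelope 2 | the presenter opened envelope 1, envelope 3, and envelope 5) = (1/5) / (1/4) = 4/5.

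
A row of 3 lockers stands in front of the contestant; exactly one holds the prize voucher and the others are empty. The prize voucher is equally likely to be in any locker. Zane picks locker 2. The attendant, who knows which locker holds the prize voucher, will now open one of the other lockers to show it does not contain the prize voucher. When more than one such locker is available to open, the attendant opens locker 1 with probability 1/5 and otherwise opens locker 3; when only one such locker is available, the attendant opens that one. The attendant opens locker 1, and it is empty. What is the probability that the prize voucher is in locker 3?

5/6

Consider each possible location of the prize voucher in turn.
If it is in locker 1 (prior 1/3): the attendant opened locker 1, so this case is ruled out; weight (1/3)·0 = 0.
If it is in locker 2 (prior 1/3): locker 1 is available, opened with probability 1/5; weight (1/3)·(1/5) = 1/15.
If it is in locker 3 (prior 1/3): only locker 1 is available, probability 1; weight (1/3)·1 = 1/3.
The weights sum to 2/5.
So P(the prize voucher in locker 3 | the attendant opened locker 1) = (1/3) / (2/5) = 5/6.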